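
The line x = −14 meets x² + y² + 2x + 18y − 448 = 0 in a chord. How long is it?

The distance from (−1, −9) to the line is 13, and r² = 530.
Chord = 2√(r² − d²) = 2·√(361) = 38.

38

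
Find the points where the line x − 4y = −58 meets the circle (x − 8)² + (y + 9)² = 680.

(−6, 13) and (10, 17)

From the line, y = (58 + x)/4. Substituting:
17x² − 68x − 1020 = 0  ⟹  x² − 4x − 60 = 0
x = 10 or x = −6, giving (10, 17) and (−6, 13).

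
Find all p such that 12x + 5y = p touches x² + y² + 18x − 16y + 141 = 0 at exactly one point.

p = −94 or p = −42

The line touches the circle iff its distance from (−9, 8) is 2:
|12·(−9) + 5·8 − p| / √169 = 2
|p − (−68)| = 2·13, so p = −42 or p = −94.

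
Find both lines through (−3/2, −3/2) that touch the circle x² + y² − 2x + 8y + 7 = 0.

3x − y = −3 and x − 3y = 3

A line y − (−3/2) = m(x − (−3/2)) is tangent when its distance from (1, −4) is √10:
[m·(5/2) − (−5/2)]² = 10(m² + 1)
3m² − 10m + 3 = 0, so m = 3 or m = 1/3.
Through (−3/2, −3/2) these give 3x − y = −3 and x − 3y = 3.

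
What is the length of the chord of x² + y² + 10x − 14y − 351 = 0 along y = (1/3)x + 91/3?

Centre (−5, 7), r² = 425. Perpendicular distance d from centre to line = |65| / √10 = 65/√10.
Chord = 2√(r² − d²) = 2·√(5/2) = √10.

√10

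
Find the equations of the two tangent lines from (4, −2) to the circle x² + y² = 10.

A line y − (−2) = m(x − (4)) is tangent when its distance from (0, 0) is √10:
[m·(−4) − (2)]² = 10(m² + 1)
3m² + 8m − 3 = 0, so m = 1/3 or m = −3.
With m = 1/3: x − 3y = 10. With m = −3: 3x + y = 10.

x − 3y = 10 and 3x + y = 10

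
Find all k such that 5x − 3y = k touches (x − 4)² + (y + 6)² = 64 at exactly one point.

k = 38 ± 8√34

For a tangent, require d(centre, line) = r = 8.
|5·4 − 3·(−6) − k| / √34 = 8
|k − (38)| = 8√34.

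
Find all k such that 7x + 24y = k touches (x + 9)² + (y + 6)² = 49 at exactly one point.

k = −382 or k = −32

For a tangent, require d(centre, line) = r = 7.
|7·(−9) + 24·(−6) − k| / √625 = 7
|k − (−207)| = 7·25, so k = −32 or k = −382.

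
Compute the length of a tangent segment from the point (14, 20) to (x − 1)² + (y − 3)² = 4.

√454

The centre is (1, 3) and r = 2. The square of the distance from P to the centre is 169 + 289 = 458.
Power of the point: PT² = |PO|² − r² = 454, so PT = √454.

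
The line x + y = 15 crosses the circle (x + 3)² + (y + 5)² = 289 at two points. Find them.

From the line, y = −x + 15. Substituting:
2x² − 34x + 120 = 0  ⟹  x² − 17x + 60 = 0
x = 12 or x = 5, giving (12, 3) and (5, 10).

(5, 10) and (12, 3)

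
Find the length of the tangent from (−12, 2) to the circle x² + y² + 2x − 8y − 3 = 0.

With centre O = (−1, 4), |OP|² = 125 and r² = 20.
Power of the point: PT² = |PO|² − r² = 105, so PT = √105.

√105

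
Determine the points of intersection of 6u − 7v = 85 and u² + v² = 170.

(−1, −13) and (13, −1)

From the line, v = (−85 + 6u)/7. Substituting:
85u² − 1020u − 1105 = 0  ⟹  u² − 12u − 13 = 0
u = 13 or u = −1, giving (13, −1) and (−1, −13).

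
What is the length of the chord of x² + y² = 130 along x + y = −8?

14√2

Centre (0, 0), r² = 130. Perpendicular distance d from centre to line = |8| / √2 = 8/√2.
Half the chord is √(r² − d²) = √(98), so the full chord is 14√2.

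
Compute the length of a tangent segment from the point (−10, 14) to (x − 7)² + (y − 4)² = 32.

√357

The centre is (7, 4) and r = 4√2. The square of the distance from P to the centre is 289 + 100 = 389.
By the tangent–radius right angle, tangent length = √(|PO|² − r²) = √357.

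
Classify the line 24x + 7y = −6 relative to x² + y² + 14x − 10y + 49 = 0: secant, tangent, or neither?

neither

d² = (24·(−7) + 7·5 − (−6))²/625 = 16129/625; r² = 25.
Since d² > r², the line lies outside the circle.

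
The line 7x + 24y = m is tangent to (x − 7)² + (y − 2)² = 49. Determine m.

The line touches the circle iff its distance from (7, 2) is 7:
|7·7 + 24·2 − m| / √625 = 7
|m − (97)| = 7·25, so m = 272 or m = −78.

m = −78 or m = 272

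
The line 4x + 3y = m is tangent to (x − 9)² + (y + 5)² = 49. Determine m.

m = −14 or m = 56

The line touches the circle iff its distance from (9, −5) is 7:
|4·9 + 3·(−5) − m| / √25 = 7
|m − (21)| = 7·5, so m = 56 or m = −14.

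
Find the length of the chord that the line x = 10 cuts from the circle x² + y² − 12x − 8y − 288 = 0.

The line gives x = 10. Substituting into the circle:
y² − 8y − 308 = 0
y = 22 or y = −14, giving (10, 22) and (10, −14).
|(10, 22) − (10, −14)| = √((0)² + (36)²) = 36.

36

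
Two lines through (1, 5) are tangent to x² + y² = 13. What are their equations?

2x − 3y = −13 and 3x + 2y = 13

Let a tangent through (1, 5) have slope m. Its distance from (0, 0) must equal √13:
(−1m − (−5))² = 13(m² + 1)
6m² + 5m − 6 = 0, so m = 2/3 or m = −3/2.
With m = 2/3: 2x − 3y = −13. With m = −3/2: 3x + 2y = 13.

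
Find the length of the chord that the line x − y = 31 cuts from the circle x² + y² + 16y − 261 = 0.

From the line, y = x − 31. Substituting:
2x² − 46x + 204 = 0  ⟹  x² − 23x + 102 = 0
x = 17 or x = 6, giving (17, −14) and (6, −25).
|(17, −14) − (6, −25)| = √((11)² + (11)²) = 11√2.

11√2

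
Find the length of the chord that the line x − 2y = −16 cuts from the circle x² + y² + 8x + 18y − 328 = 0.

Centre (−4, −9), r² = 425. Perpendicular distance d from centre to line = |30| / √5 = 30/√5.
Half the chord is √(r² − d²) = √(245), so the full chord is 14√5.

14√5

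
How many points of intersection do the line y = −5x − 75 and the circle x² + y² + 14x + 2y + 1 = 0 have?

0

d² = (5·(−7) + 1·(−1) − (−75))²/26 = 117/2; r² = 49.
Since d² > r², the line lies outside the circle.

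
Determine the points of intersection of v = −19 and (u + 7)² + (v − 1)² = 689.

(−24, −19) and (10, −19)

Substitute v = −19:
u² + 14u − 240 = 0
u = 10 or u = −24, giving (10, −19) and (−24, −19).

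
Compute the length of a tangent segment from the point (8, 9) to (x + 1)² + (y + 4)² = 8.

11√2

Centre (−1, −4), r² = 8. |PO|² = (9)² + (13)² = 250.
Power of the point: PT² = |PO|² − r² = 242, so PT = 11√2.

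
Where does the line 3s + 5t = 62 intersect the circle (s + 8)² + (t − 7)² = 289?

(−16, 22) and (9, 7)

Express t = (62 − 3s)/5 and substitute into the circle:
34s² + 238s − 4896 = 0  ⟹  s² + 7s − 144 = 0
s = 9 or s = −16, giving (9, 7) and (−16, 22).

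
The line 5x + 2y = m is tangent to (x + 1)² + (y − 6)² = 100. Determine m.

Tangency holds when the distance from the centre (−1, 6) to the line equals the radius 10:
|5·(−1) + 2·6 − m| / √29 = 10
|m − (7)| = 10√29.

m = 7 ± 10√29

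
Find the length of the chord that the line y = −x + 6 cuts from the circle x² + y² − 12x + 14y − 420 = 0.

From the line, y = −x + 6. Substituting:
2x² − 38x − 300 = 0  ⟹  x² − 19x − 150 = 0
x = 25 or x = −6, giving (25, −19) and (−6, 12).
|(25, −19) − (−6, 12)| = √((31)² + (−31)²) = 31√2.

31√2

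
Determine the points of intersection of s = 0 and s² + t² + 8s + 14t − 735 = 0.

(0, −35) and (0, 21)

The line gives s = 0. Substituting into the circle:
t² + 14t − 735 = 0
t = 21 or t = −35, giving (0, 21) and (0, −35).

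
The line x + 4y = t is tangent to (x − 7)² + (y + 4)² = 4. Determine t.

t = −9 ± 2√17

The line touches the circle iff its distance from (7, −4) is 2:
|1·7 + 4·(−4) − t| / √17 = 2
|t − (−9)| = 2√17.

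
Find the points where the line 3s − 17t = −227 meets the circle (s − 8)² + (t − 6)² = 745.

From the line, t = (227 + 3s)/17. Substituting:
298s² − 3874s − 181184 = 0  ⟹  s² − 13s − 608 = 0
s = 32 or s = −19, giving (32, 19) and (−19, 10).

(−19, 10) and (32, 19)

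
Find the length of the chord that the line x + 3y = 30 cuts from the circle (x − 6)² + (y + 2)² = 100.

Express y = (30 − x)/3 and substitute into the circle:
10x² − 180x + 720 = 0  ⟹  x² − 18x + 72 = 0
x = 12 or x = 6, giving (12, 6) and (6, 8).
|(12, 6) − (6, 8)| = √((6)² + (−2)²) = 2√10.

2√10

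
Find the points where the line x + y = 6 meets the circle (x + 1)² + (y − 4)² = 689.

Express y = −x + 6 and substitute into the circle:
2x² − 2x − 684 = 0  ⟹  x² − x − 342 = 0
x = 19 or x = −18, giving (19, −13) and (−18, 24).

(−18, 24) and (19, −13)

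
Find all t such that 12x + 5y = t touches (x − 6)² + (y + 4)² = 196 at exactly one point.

t = −130 or t = 234

For a tangent, require d(centre, line) = r = 14.
|12·6 + 5·(−4) − t| / √169 = 14
|t − (52)| = 14·13, so t = 234 or t = −130.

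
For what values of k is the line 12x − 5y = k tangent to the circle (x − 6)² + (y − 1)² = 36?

The line touches the circle iff its distance from (6, 1) is 6:
|12·6 − 5·1 − k| / √169 = 6
|k − (67)| = 6·13, so k = 145 or k = −11.

k = −11 or k = 145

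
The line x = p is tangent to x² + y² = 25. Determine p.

The line touches the circle iff its distance from (0, 0) is 5:
|1·0 + 0·0 − p| / √1 = 5
|p| = 5, so p = 5 or p = −5.

p = −5 or p = 5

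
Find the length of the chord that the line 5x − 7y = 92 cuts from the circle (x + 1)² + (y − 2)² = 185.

The distance from (−1, 2) to the line is 111/√74, and r² = 185.
Half the chord is √(r² − d²) = √(37/2), so the full chord is √74.

√74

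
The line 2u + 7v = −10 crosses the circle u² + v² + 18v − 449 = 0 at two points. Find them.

Substitute v = (−10 − 2u)/7:
53u² − 212u − 23161 = 0  ⟹  u² − 4u − 437 = 0
u = 23 or u = −19, giving (23, −8) and (−19, 4).

(−19, 4) and (23, −8)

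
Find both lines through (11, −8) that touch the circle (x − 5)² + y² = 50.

Write the tangent as mx − y + (−8 − m·(11)) = 0 and set its distance from the centre to 5√2:
[m·(−6) − (8)]² = 50(m² + 1)
7m² − 48m − 7 = 0, so m = −1/7 or m = 7.
With m = −1/7: x + 7y = −45. With m = 7: 7x − y = 85.

x + 7y = −45 and 7x − y = 85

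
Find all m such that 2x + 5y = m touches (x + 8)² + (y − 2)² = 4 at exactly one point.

m = −6 ± 2√29

For a tangent, require d(centre, line) = r = 2.
|2·(−8) + 5·2 − m| / √29 = 2
|m − (−6)| = 2√29.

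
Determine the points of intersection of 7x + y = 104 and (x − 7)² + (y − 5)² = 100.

From the line, y = −7x + 104. Substituting:
50x² − 1400x + 9750 = 0  ⟹  x² − 28x + 195 = 0
x = 15 or x = 13, giving (15, −1) and (13, 13).

(13, 13) and (15, −1)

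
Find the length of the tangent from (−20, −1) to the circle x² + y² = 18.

√383

The centre is (0, 0) and r = 3√2. The square of the distance from P to the centre is 400 + 1 = 401.
By the tangent–radius right angle, tangent length = √(|PO|² − r²) = √383.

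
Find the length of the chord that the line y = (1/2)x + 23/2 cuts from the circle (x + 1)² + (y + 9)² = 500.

12√5

The distance from (−1, −9) to the line is 40/√5, and r² = 500.
Chord = 2√(r² − d²) = 2·√(180) = 12√5.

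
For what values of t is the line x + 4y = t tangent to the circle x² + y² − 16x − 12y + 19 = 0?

t = 32 ± 9√17

Tangency holds when the distance from the centre (8, 6) to the line equals the radius 9:
|1·8 + 4·6 − t| / √17 = 9
|t − (32)| = 9√17.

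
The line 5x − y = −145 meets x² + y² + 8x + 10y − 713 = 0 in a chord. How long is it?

4√26

Centre (−4, −5), r² = 754. Perpendicular distance d from centre to line = |130| / √26 = 130/√26.
Chord = 2√(r² − d²) = 2·√(104) = 4√26.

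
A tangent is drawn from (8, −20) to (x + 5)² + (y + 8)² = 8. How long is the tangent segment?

The centre is (−5, −8) and r = 2√2. The square of the distance from P to the centre is 169 + 144 = 313.
By the tangent–radius right angle, tangent length = √(|PO|² − r²) = √305.

√305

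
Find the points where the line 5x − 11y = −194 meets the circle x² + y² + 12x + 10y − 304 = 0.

Substitute y = (194 + 5x)/11:
146x² + 3942x + 22192 = 0  ⟹  x² + 27x + 152 = 0
x = −8 or x = −19, giving (−8, 14) and (−19, 9).

(−19, 9) and (−8, 14)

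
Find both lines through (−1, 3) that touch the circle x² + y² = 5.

x + 2y = 5 and 2x − y = −5

A line y − (3) = m(x − (−1)) is tangent when its distance from (0, 0) is √5:
[m·(1) − (−3)]² = 5(m² + 1)
2m² − 3m − 2 = 0, so m = −1/2 or m = 2.
Through (−1, 3) these give x + 2y = 5 and 2x − y = −5.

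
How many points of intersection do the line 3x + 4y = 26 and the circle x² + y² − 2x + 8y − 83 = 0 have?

2

Substituting the line into the circle gives 25x² − 284x + 180 = 0.
Δ = 80656 − 18000 = 62656.
Two real roots: the line is a secant.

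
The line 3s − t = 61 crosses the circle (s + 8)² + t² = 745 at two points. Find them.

From the line, t = 3s − 61. Substituting:
10s² − 350s + 3040 = 0  ⟹  s² − 35s + 304 = 0
s = 19 or s = 16, giving (19, −4) and (16, −13).

(16, −13) and (19, −4)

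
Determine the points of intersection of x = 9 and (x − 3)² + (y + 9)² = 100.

The line gives x = 9. Substituting into the circle:
y² + 18y + 17 = 0
y = −1 or y = −17, giving (9, −1) and (9, −17).

(9, −17) and (9, −1)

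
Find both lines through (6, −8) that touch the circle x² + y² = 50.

A line y − (−8) = m(x − (6)) is tangent when its distance from (0, 0) is 5√2:
[m·(−6) − (8)]² = 50(m² + 1)
7m² − 48m − 7 = 0, so m = −1/7 or m = 7.
Through (6, −8) these give x + 7y = −50 and 7x − y = 50.

x + 7y = −50 and 7x − y = 50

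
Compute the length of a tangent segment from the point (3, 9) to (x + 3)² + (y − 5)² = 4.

Centre (−3, 5), r² = 4. |PO|² = (6)² + (4)² = 52.
By the tangent–radius right angle, tangent length = √(|PO|² − r²) = √48 = 4√3.

4√3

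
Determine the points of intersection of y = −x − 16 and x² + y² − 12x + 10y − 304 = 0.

(−13, −3) and (8, −24)

Substitute y = −x − 16:
2x² + 10x − 208 = 0  ⟹  x² + 5x − 104 = 0
x = 8 or x = −13, giving (8, −24) and (−13, −3).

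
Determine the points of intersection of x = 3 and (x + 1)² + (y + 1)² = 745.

(3, −28) and (3, 26)

The line gives x = 3. Substituting into the circle:
y² + 2y − 728 = 0
y = 26 or y = −28, giving (3, 26) and (3, −28).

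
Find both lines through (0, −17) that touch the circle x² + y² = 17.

4x − y = 17 and 4x + y = −17

Write the tangent as mx − y + (−17 − m·(0)) = 0 and set its distance from the centre to √17:
(0m − (17))² = 17(m² + 1)
m² − 16 = 0, so m = 4 or m = −4.
Through (0, −17) these give 4x − y = 17 and 4x + y = −17.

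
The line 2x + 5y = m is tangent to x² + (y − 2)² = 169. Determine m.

The line touches the circle iff its distance from (0, 2) is 13:
|2·0 + 5·2 − m| / √29 = 13
|m − (10)| = 13√29.

m = 10 ± 13√29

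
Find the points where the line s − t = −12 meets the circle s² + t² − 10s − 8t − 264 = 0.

From the line, t = s + 12. Substituting:
2s² + 6s − 216 = 0  ⟹  s² + 3s − 108 = 0
s = 9 or s = −12, giving (9, 21) and (−12, 0).

(−12, 0) and (9, 21)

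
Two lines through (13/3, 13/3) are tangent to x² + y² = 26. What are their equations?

x + 5y = 26 and 5x + y = 26

Write the tangent as mx − y + (13/3 − m·(13/3)) = 0 and set its distance from the centre to √26:
(−13/3m − (−13/3))² = 26(m² + 1)
5m² + 26m + 5 = 0, so m = −1/5 or m = −5.
Through (13/3, 13/3) these give x + 5y = 26 and 5x + y = 26.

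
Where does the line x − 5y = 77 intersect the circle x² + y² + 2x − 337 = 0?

Substitute y = (−77 + x)/5:
26x² − 104x − 2496 = 0  ⟹  x² − 4x − 96 = 0
x = 12 or x = −8, giving (12, −13) and (−8, −17).

(−8, −17) and (12, −13)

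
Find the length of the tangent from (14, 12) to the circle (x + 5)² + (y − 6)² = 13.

Centre (−5, 6), r² = 13. |PO|² = (19)² + (6)² = 397.
The tangent meets the radius at right angles, so tangent² = |PO|² − r² = 397 − 13 = 384.

8√6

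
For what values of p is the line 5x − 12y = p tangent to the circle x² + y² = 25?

p = −65 or p = 65

The line touches the circle iff its distance from (0, 0) is 5:
|5·0 − 12·0 − p| / √169 = 5
|p| = 5·13, so p = 65 or p = −65.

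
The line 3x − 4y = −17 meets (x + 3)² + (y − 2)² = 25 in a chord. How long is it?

The distance from (−3, 2) to the line is 0/√25, and r² = 25.
Chord = 2√(r² − d²) = 2·√(25) = 10.

10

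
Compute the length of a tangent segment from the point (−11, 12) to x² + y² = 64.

√201

With centre O = (0, 0), |OP|² = 265 and r² = 64.
Power of the point: PT² = |PO|² − r² = 201, so PT = √201.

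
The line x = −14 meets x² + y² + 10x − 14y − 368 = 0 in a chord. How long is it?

The line gives x = −14. Substituting into the circle:
y² − 14y − 312 = 0
y = 26 or y = −12, giving (−14, 26) and (−14, −12).
Chord length = distance between (−14, 26) and (−14, −12) = √1444 = 38.

38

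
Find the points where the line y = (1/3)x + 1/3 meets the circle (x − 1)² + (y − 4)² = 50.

Substitute y = (1 + x)/3:
10x² − 40x − 320 = 0  ⟹  x² − 4x − 32 = 0
x = 8 or x = −4, giving (8, 3) and (−4, −1).

(−4, −1) and (8, 3)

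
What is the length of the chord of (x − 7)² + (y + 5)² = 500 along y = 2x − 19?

The distance from (7, −5) to the line is 0/√5, and r² = 500.
Half the chord is √(r² − d²) = √(500), so the full chord is 20√5.

20√5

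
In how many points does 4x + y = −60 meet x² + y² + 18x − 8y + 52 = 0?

0

d² = (4·(−9) + 1·4 − (−60))²/17 = 784/17; r² = 45.
Since d² > r², the line lies outside the circle.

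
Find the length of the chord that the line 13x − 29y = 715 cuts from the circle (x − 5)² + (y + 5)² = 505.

Express y = (−715 + 13x)/29 and substitute into the circle:
1010x² − 23230x − 78780 = 0  ⟹  x² − 23x − 78 = 0
x = 26 or x = −3, giving (26, −13) and (−3, −26).
Chord length = distance between (26, −13) and (−3, −26) = √1010 = √1010.

√1010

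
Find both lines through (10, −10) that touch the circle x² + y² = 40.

A line y − (−10) = m(x − (10)) is tangent when its distance from (0, 0) is 2√10:
[m·(−10) − (10)]² = 40(m² + 1)
3m² + 10m + 3 = 0, so m = −1/3 or m = −3.
With m = −1/3: x + 3y = −20. With m = −3: 3x + y = 20.

x + 3y = −20 and 3x + y = 20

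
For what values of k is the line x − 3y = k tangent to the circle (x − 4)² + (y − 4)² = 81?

k = −8 ± 9√10

Tangency holds when the distance from the centre (4, 4) to the line equals the radius 9:
|1·4 − 3·4 − k| / √10 = 9
|k − (−8)| = 9√10.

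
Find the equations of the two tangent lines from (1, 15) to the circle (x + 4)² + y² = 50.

Write the tangent as mx − y + (15 − m·(1)) = 0 and set its distance from the centre to 5√2:
(−5m − (−15))² = 50(m² + 1)
m² + 6m − 7 = 0, so m = −7 or m = 1.
With m = −7: 7x + y = 22. With m = 1: x − y = −14.

7x + y = 22 and x − y = −14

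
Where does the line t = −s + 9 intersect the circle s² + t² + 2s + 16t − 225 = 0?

(0, 9) and (16, −7)

Substitute t = −s + 9:
2s² − 32s = 0  ⟹  s² − 16s = 0
s = 16 or s = 0, giving (16, −7) and (0, 9).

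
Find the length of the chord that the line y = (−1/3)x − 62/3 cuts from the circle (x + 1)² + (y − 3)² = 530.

Substitute y = (−62 − x)/3:
10x² + 160x + 280 = 0  ⟹  x² + 16x + 28 = 0
x = −2 or x = −14, giving (−2, −20) and (−14, −16).
Chord length = distance between (−2, −20) and (−14, −16) = √160 = 4√10.

4√10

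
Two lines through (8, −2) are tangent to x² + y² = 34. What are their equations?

3x − 5y = 34 and 5x + 3y = 34

Write the tangent as mx − y + (−2 − m·(8)) = 0 and set its distance from the centre to √34:
(−8m − (2))² = 34(m² + 1)
15m² + 16m − 15 = 0, so m = 3/5 or m = −5/3.
With m = 3/5: 3x − 5y = 34. With m = −5/3: 5x + 3y = 34.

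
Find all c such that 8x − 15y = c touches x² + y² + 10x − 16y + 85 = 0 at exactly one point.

c = −194 or c = −126

For a tangent, require d(centre, line) = r = 2.
|8·(−5) − 15·8 − c| / √289 = 2
|c − (−160)| = 2·17, so c = −126 or c = −194.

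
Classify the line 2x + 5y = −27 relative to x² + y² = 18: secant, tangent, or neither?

Centre (0, 0), r² = 18. Distance² from centre to line = (27)²/29 = 729/29.
Since d² > r², the line lies outside the circle.

neither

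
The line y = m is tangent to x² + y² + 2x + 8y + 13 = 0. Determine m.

m = −6 or m = −2

For a tangent, require d(centre, line) = r = 2.
|0·(−1) + 1·(−4) − m| / √1 = 2
|m − (−4)| = 2, so m = −2 or m = −6.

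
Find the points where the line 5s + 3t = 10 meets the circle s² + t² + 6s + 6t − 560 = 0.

(−10, 20) and (14, −20)

Substitute t = (10 − 5s)/3:
34s² − 136s − 4760 = 0  ⟹  s² − 4s − 140 = 0
s = 14 or s = −10, giving (14, −20) and (−10, 20).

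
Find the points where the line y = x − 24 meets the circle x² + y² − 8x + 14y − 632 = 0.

From the line, y = x − 24. Substituting:
2x² − 42x − 392 = 0  ⟹  x² − 21x − 196 = 0
x = 28 or x = −7, giving (28, 4) and (−7, −31).

(−7, −31) and (28, 4)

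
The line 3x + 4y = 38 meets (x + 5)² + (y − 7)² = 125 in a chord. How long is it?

The distance from (−5, 7) to the line is 25/√25, and r² = 125.
Chord = 2√(r² − d²) = 2·√(100) = 20.

20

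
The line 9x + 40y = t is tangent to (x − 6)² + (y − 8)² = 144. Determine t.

The line touches the circle iff its distance from (6, 8) is 12:
|9·6 + 40·8 − t| / √1681 = 12
|t − (374)| = 12·41, so t = 866 or t = −118.

t = −118 or t = 866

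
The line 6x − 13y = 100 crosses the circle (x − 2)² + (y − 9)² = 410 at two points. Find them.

(−5, −10) and (21, 2)

From the line, y = (−100 + 6x)/13. Substituting:
205x² − 3280x − 21525 = 0  ⟹  x² − 16x − 105 = 0
x = 21 or x = −5, giving (21, 2) and (−5, −10).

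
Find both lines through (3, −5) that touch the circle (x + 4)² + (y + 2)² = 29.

A line y − (−5) = m(x − (3)) is tangent when its distance from (−4, −2) is √29:
[m·(−7) − (3)]² = 29(m² + 1)
10m² + 21m − 10 = 0, so m = 2/5 or m = −5/2.
Through (3, −5) these give 2x − 5y = 31 and 5x + 2y = 5.

2x − 5y = 31 and 5x + 2y = 5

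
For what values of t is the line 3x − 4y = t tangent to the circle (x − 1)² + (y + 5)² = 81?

t = −22 or t = 68

The line touches the circle iff its distance from (1, −5) is 9:
|3·1 − 4·(−5) − t| / √25 = 9
|t − (23)| = 9·5, so t = 68 or t = −22.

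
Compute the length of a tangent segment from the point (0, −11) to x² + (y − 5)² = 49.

Centre (0, 5), r² = 49. |PO|² = (0)² + (−16)² = 256.
Power of the point: PT² = |PO|² − r² = 207, so PT = 3√23.

3√23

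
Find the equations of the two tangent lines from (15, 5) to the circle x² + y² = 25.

Write the tangent as mx − y + (5 − m·(15)) = 0 and set its distance from the centre to 5:
[m·(−15) − (−5)]² = 25(m² + 1)
4m² − 3m = 0, so m = 0 or m = 3/4.
Through (15, 5) these give y = 5 and 3x − 4y = 25.

y = 5 and 3x − 4y = 25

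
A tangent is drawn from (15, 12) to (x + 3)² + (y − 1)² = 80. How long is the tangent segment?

√365

Centre (−3, 1), r² = 80. |PO|² = (18)² + (11)² = 445.
The tangent meets the radius at right angles, so tangent² = |PO|² − r² = 445 − 80 = 365.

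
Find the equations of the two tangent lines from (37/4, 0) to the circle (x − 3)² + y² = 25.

Let a tangent through (37/4, 0) have slope m. Its distance from (3, 0) must equal 5:
(−25/4m − (0))² = 25(m² + 1)
9m² − 16 = 0, so m = 4/3 or m = −4/3.
Through (37/4, 0) these give 4x − 3y = 37 and 4x + 3y = 37.

4x − 3y = 37 and 4x + 3y = 37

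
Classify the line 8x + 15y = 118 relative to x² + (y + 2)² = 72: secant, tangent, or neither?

neither

Substituting the line into the circle gives 289x² − 2368x + 5704 = 0.
Δ = 5607424 − 6593824 = −986400.
No real roots: the line does not meet the circle.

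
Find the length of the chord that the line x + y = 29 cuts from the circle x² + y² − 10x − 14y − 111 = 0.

9√2

Substitute y = −x + 29:
2x² − 54x + 324 = 0  ⟹  x² − 27x + 162 = 0
x = 18 or x = 9, giving (18, 11) and (9, 20).
Chord length = distance between (18, 11) and (9, 20) = √162 = 9√2.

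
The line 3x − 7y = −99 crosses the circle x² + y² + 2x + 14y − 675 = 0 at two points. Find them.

Substitute y = (99 + 3x)/7:
58x² + 986x − 13572 = 0  ⟹  x² + 17x − 234 = 0
x = 9 or x = −26, giving (9, 18) and (−26, 3).

(−26, 3) and (9, 18)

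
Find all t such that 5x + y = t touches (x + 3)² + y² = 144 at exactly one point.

Tangency holds when the distance from the centre (−3, 0) to the line equals the radius 12:
|5·(−3) + 1·0 − t| / √26 = 12
|t − (−15)| = 12√26.

t = −15 ± 12√26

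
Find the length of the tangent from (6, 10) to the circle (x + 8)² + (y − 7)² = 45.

With centre O = (−8, 7), |OP|² = 205 and r² = 45.
The tangent meets the radius at right angles, so tangent² = |PO|² − r² = 205 − 45 = 160.

4√10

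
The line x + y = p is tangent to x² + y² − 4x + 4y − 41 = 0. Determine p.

p = ±7√2

Tangency holds when the distance from the centre (2, −2) to the line equals the radius 7:
|1·2 + 1·(−2) − p| / √2 = 7
|p| = 7√2.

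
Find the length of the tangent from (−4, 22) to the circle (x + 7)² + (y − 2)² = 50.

Centre (−7, 2), r² = 50. |PO|² = (3)² + (20)² = 409.
The tangent meets the radius at right angles, so tangent² = |PO|² − r² = 409 − 50 = 359.

√359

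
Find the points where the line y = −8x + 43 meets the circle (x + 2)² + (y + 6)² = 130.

Substitute y = −8x + 43:
65x² − 780x + 2275 = 0  ⟹  x² − 12x + 35 = 0
x = 7 or x = 5, giving (7, −13) and (5, 3).

(5, 3) and (7, −13)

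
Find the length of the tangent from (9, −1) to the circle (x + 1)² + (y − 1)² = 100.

The centre is (−1, 1) and r = 10. The square of the distance from P to the centre is 100 + 4 = 104.
The tangent meets the radius at right angles, so tangent² = |PO|² − r² = 104 − 100 = 4.

2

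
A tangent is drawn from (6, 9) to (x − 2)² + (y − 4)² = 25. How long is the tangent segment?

4

The centre is (2, 4) and r = 5. The square of the distance from P to the centre is 16 + 25 = 41.
By the tangent–radius right angle, tangent length = √(|PO|² − r²) = √16 = 4.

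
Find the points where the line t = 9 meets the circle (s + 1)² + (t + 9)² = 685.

Express t = 9 and substitute into the circle:
s² + 2s − 360 = 0
s = 18 or s = −20, giving (18, 9) and (−20, 9).

(−20, 9) and (18, 9)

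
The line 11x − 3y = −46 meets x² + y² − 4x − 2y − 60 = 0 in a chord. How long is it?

Substitute y = (46 + 11x)/3:
130x² + 910x + 1300 = 0  ⟹  x² + 7x + 10 = 0
x = −2 or x = −5, giving (−2, 8) and (−5, −3).
|(−2, 8) − (−5, −3)| = √((3)² + (11)²) = √130.

√130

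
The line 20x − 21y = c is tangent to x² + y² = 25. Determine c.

c = −145 or c = 145

Tangency holds when the distance from the centre (0, 0) to the line equals the radius 5:
|20·0 − 21·0 − c| / √841 = 5
|c| = 5·29, so c = 145 or c = −145.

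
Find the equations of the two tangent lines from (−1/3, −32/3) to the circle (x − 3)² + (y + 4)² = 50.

x + 7y = −75 and x + y = −11

Write the tangent as mx − y + (−32/3 − m·(−1/3)) = 0 and set its distance from the centre to 5√2:
(10/3m − (20/3))² = 50(m² + 1)
7m² + 8m + 1 = 0, so m = −1/7 or m = −1.
With m = −1/7: x + 7y = −75. With m = −1: x + y = −11.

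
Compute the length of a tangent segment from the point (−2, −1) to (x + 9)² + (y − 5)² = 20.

√65

The centre is (−9, 5) and r = 2√5. The square of the distance from P to the centre is 49 + 36 = 85.
Power of the point: PT² = |PO|² − r² = 65, so PT = √65.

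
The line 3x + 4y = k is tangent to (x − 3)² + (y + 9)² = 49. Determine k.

Tangency holds when the distance from the centre (3, −9) to the line equals the radius 7:
|3·3 + 4·(−9) − k| / √25 = 7
|k − (−27)| = 7·5, so k = 8 or k = −62.

k = −62 or k = 8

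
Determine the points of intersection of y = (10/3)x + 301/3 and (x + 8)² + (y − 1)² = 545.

From the line, y = (301 + 10x)/3. Substituting:
109x² + 6104x + 84475 = 0  ⟹  x² + 56x + 775 = 0
x = −25 or x = −31, giving (−25, 17) and (−31, −3).

(−31, −3) and (−25, 17)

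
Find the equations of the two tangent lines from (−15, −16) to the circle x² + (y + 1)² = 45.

x − 2y = 17 and 2x − y = −14

Let a tangent through (−15, −16) have slope m. Its distance from (0, −1) must equal 3√5:
[m·(15) − (15)]² = 45(m² + 1)
2m² − 5m + 2 = 0, so m = 1/2 or m = 2.
Through (−15, −16) these give x − 2y = 17 and 2x − y = −14.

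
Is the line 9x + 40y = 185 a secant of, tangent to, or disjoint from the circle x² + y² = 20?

d² = (9·0 + 40·0 − (185))²/1681 = 34225/1681; r² = 20.
Since d² > r², the line lies outside the circle.

disjoint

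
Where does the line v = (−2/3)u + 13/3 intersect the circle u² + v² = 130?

Express v = (13 − 2u)/3 and substitute into the circle:
13u² − 52u − 1001 = 0  ⟹  u² − 4u − 77 = 0
u = 11 or u = −7, giving (11, −3) and (−7, 9).

(−7, 9) and (11, −3)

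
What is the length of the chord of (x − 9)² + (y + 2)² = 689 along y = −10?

Express y = −10 and substitute into the circle:
x² − 18x − 544 = 0
x = 34 or x = −16, giving (34, −10) and (−16, −10).
Chord length = distance between (34, −10) and (−16, −10) = √2500 = 50.

50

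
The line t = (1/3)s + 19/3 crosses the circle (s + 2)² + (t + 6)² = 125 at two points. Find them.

(−7, 4) and (−4, 5)

From the line, t = (19 + s)/3. Substituting:
10s² + 110s + 280 = 0  ⟹  s² + 11s + 28 = 0
s = −4 or s = −7, giving (−4, 5) and (−7, 4).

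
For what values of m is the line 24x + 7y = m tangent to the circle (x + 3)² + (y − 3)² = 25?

m = −176 or m = 74

For a tangent, require d(centre, line) = r = 5.
|24·(−3) + 7·3 − m| / √625 = 5
|m − (−51)| = 5·25, so m = 74 or m = −176.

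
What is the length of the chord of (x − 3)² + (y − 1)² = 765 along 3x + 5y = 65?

Centre (3, 1), r² = 765. Perpendicular distance d from centre to line = |−51| / √34 = 51/√34.
Half the chord is √(r² − d²) = √(1377/2), so the full chord is 9√34.

9√34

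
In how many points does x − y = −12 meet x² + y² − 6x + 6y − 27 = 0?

0

d² = (1·3 − 1·(−3) − (−12))²/2 = 162; r² = 45.
Since d² > r², the line lies outside the circle.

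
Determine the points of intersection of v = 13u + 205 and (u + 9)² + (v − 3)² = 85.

Express v = 13u + 205 and substitute into the circle:
170u² + 5270u + 40800 = 0  ⟹  u² + 31u + 240 = 0
u = −15 or u = −16, giving (−15, 10) and (−16, −3).

(−16, −3) and (−15, 10)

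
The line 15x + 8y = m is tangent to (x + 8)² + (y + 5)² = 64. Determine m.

m = −296 or m = −24

Tangency holds when the distance from the centre (−8, −5) to the line equals the radius 8:
|15·(−8) + 8·(−5) − m| / √289 = 8
|m − (−160)| = 8·17, so m = −24 or m = −296.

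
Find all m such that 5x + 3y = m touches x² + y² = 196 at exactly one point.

m = ±14√34

For a tangent, require d(centre, line) = r = 14.
|5·0 + 3·0 − m| / √34 = 14
|m| = 14√34.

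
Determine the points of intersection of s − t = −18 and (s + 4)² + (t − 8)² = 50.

From the line, t = s + 18. Substituting:
2s² + 28s + 66 = 0  ⟹  s² + 14s + 33 = 0
s = −3 or s = −11, giving (−3, 15) and (−11, 7).

(−11, 7) and (−3, 15)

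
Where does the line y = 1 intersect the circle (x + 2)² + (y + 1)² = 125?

From the line, y = 1. Substituting:
x² + 4x − 117 = 0
x = 9 or x = −13, giving (9, 1) and (−13, 1).

(−13, 1) and (9, 1)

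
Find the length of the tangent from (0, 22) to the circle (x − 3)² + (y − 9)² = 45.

With centre O = (3, 9), |OP|² = 178 and r² = 45.
By the tangent–radius right angle, tangent length = √(|PO|² − r²) = √133.

√133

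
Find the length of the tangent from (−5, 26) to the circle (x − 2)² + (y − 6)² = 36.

The centre is (2, 6) and r = 6. The square of the distance from P to the centre is 49 + 400 = 449.
The tangent meets the radius at right angles, so tangent² = |PO|² − r² = 449 − 36 = 413.

√413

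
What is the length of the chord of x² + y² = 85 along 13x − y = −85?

√170

Substitute y = 13x + 85:
170x² + 2210x + 7140 = 0  ⟹  x² + 13x + 42 = 0
x = −6 or x = −7, giving (−6, 7) and (−7, −6).
|(−6, 7) − (−7, −6)| = √((1)² + (13)²) = √170.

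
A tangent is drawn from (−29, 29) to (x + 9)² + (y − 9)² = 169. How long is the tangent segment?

The centre is (−9, 9) and r = 13. The square of the distance from P to the centre is 400 + 400 = 800.
The tangent meets the radius at right angles, so tangent² = |PO|² − r² = 800 − 169 = 631.

√631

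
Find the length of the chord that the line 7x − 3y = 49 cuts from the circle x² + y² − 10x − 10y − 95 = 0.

3√58

Substitute y = (−49 + 7x)/3:
58x² − 986x + 3016 = 0  ⟹  x² − 17x + 52 = 0
x = 13 or x = 4, giving (13, 14) and (4, −7).
Chord length = distance between (13, 14) and (4, −7) = √522 = 3√58.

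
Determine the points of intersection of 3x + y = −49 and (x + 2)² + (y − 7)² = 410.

(−21, 14) and (−13, −10)

From the line, y = −3x − 49. Substituting:
10x² + 340x + 2730 = 0  ⟹  x² + 34x + 273 = 0
x = −13 or x = −21, giving (−13, −10) and (−21, 14).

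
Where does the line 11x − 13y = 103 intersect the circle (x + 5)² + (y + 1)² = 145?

(−6, −13) and (7, −2)

From the line, y = (−103 + 11x)/13. Substituting:
290x² − 290x − 12180 = 0  ⟹  x² − x − 42 = 0
x = 7 or x = −6, giving (7, −2) and (−6, −13).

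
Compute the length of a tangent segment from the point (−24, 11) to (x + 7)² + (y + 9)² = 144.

Centre (−7, −9), r² = 144. |PO|² = (−17)² + (20)² = 689.
By the tangent–radius right angle, tangent length = √(|PO|² − r²) = √545.

√545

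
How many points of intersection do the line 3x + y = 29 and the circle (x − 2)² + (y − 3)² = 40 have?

1

Substituting the line into the circle gives 10x² − 160x + 640 = 0.
Discriminant = (−160)² − 4·10·(640) = 0.
A repeated root: the line is tangent.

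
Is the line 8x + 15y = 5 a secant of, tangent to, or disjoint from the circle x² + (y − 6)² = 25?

Substituting the line into the circle gives 289x² + 1360x + 1600 = 0.
Discriminant = (1360)² − 4·289·(1600) = 0.
A repeated root: the line is tangent.

tangent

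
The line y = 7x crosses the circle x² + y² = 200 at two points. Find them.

(−2, −14) and (2, 14)

From the line, y = 7x. Substituting:
50x² − 200 = 0  ⟹  x² − 4 = 0
x = 2 or x = −2, giving (2, 14) and (−2, −14).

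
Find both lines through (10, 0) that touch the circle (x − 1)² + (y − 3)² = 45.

Write the tangent as mx − y + (0 − m·(10)) = 0 and set its distance from the centre to 3√5:
(−9m − (3))² = 45(m² + 1)
2m² + 3m − 2 = 0, so m = −2 or m = 1/2.
Through (10, 0) these give 2x + y = 20 and x − 2y = 10.

2x + y = 20 and x − 2y = 10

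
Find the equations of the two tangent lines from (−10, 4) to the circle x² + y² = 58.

7x + 3y = −58 and 3x − 7y = −58

Let a tangent through (−10, 4) have slope m. Its distance from (0, 0) must equal √58:
[m·(10) − (−4)]² = 58(m² + 1)
21m² + 40m − 21 = 0, so m = −7/3 or m = 3/7.
Through (−10, 4) these give 7x + 3y = −58 and 3x − 7y = −58.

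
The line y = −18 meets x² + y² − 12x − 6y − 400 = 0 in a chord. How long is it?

4

Express y = −18 and substitute into the circle:
x² − 12x + 32 = 0
x = 8 or x = 4, giving (8, −18) and (4, −18).
Chord length = distance between (8, −18) and (4, −18) = √16 = 4.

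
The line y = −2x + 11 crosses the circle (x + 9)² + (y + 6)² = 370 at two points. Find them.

(0, 11) and (10, −9)

Express y = −2x + 11 and substitute into the circle:
5x² − 50x = 0  ⟹  x² − 10x = 0
x = 10 or x = 0, giving (10, −9) and (0, 11).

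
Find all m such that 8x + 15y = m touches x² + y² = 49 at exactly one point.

m = −119 or m = 119

For a tangent, require d(centre, line) = r = 7.
|8·0 + 15·0 − m| / √289 = 7
|m| = 7·17, so m = 119 or m = −119.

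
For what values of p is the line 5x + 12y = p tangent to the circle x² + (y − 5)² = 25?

Tangency holds when the distance from the centre (0, 5) to the line equals the radius 5:
|5·0 + 12·5 − p| / √169 = 5
|p − (60)| = 5·13, so p = 125 or p = −5.

p = −5 or p = 125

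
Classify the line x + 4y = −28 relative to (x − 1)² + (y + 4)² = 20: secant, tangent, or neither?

Centre (1, −4), r² = 20. Distance² from centre to line = (13)²/17 = 169/17.
Since d² < r², the line cuts the circle twice.

secant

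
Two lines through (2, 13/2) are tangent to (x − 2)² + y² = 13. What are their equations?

A line y − (13/2) = m(x − (2)) is tangent when its distance from (2, 0) is √13:
[m·(0) − (−13/2)]² = 13(m² + 1)
4m² − 9 = 0, so m = −3/2 or m = 3/2.
With m = −3/2: 3x + 2y = 19. With m = 3/2: 3x − 2y = −7.

3x + 2y = 19 and 3x − 2y = −7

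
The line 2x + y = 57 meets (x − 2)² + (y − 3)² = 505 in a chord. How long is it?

2√5

Centre (2, 3), r² = 505. Perpendicular distance d from centre to line = |−50| / √5 = 50/√5.
Chord = 2√(r² − d²) = 2·√(5) = 2√5.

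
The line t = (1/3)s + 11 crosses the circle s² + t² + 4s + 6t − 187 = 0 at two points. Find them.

(−12, 7) and (0, 11)

From the line, t = (33 + s)/3. Substituting:
10s² + 120s = 0  ⟹  s² + 12s = 0
s = 0 or s = −12, giving (0, 11) and (−12, 7).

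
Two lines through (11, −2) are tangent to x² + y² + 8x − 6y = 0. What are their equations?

A line y − (−2) = m(x − (11)) is tangent when its distance from (−4, 3) is 5:
[m·(−15) − (5)]² = 25(m² + 1)
4m² + 3m = 0, so m = 0 or m = −3/4.
Through (11, −2) these give y = −2 and 3x + 4y = 25.

y = −2 and 3x + 4y = 25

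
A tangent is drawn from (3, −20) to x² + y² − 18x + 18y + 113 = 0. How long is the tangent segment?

6√3

Centre (9, −9), r² = 49. |PO|² = (−6)² + (−11)² = 157.
Power of the point: PT² = |PO|² − r² = 108, so PT = 6√3.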